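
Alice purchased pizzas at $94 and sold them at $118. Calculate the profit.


Selling price = $118
Cost price = $94
Profit = selling price - cost price:
Profit = $118 - $94 = $24

$24


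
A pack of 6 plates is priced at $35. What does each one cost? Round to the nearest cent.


Total cost: $35
Number of items: 6
Unit price: $35 / 6 = $5.8333... ≈ $5.83

$5.83


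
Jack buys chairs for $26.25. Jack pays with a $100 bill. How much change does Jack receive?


Start with the amount paid:
$100
Subtract the price:
$100 - $26.25 = $73.75

$73.75


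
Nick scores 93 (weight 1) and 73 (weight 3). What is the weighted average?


Weighted sum:
1 x 93 + 3 x 73 = 312
Total weight:
1 + 3 = 4
Weighted average:
312 / 4 = 78

78


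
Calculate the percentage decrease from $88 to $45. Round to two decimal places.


Find the absolute change:
|45 - 88| = 43
Divide by original and multiply by 100:
43 / 88 x 100 = 48.8636...% ≈ 48.86%

48.86%


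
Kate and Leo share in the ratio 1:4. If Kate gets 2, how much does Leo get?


Find the multiplier:
2 / 1 = 2
Apply to Leo's share:
4 x 2 = 8

8


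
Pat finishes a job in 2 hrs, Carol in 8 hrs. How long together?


Pat's rate: 1/2 of the job per hour
Carol's rate: 1/8 of the job per hour
Combined rate: 1/2 + 1/8 = 5/8 per hour
Time = 1 / (5/8) = 8/5 = 1.6 hours

1.6 hours


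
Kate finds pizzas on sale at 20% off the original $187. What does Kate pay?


Calculate the discount amount:
20% of $187 = $37.40
Subtract from original:
$187 - $37.40 = $149.60

$149.60


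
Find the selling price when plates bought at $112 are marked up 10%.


Calculate the markup amount:
10% of $112 = $11.20
Add to cost:
$112 + $11.20 = $123.20

$123.20


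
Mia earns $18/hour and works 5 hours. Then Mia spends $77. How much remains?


Calculate earnings:
5 x $18 = $90
Subtract spending:
$90 - $77 = $13

$13


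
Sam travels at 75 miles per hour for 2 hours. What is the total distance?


Use the formula: distance = speed x time
Speed = 75 mph, Time = 2 hours
75 x 2 = 150 miles

150 miles


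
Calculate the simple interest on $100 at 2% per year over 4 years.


Use the formula I = P x R x T / 100
P x R x T = 100 x 2 x 4 = 800
I = 800 / 100 = $8

$8


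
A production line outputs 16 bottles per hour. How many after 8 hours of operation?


Production rate: 16 bottles per hour
Time: 8 hours
Total: 16 x 8 = 128 bottles

128 bottles


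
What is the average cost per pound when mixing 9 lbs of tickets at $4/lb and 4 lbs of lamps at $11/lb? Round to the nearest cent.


Cost of tickets:
9 x $4 = $36
Cost of lamps:
4 x $11 = $44
Total cost: $36 + $44 = $80
Total weight: 13 lbs
Average: $80 / 13 = $6.1538... ≈ $6.15/lb

$6.15/lb


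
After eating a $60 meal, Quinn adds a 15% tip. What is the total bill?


Calculate the tip:
15% of $60 = $9
Add tip to meal cost:
$60 + $9 = $69

$69


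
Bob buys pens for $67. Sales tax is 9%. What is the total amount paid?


Calculate the tax:
9% of $67 = $6.03
Add tax to price:
$67 + $6.03 = $73.03

$73.03


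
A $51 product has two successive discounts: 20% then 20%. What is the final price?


First discount:
20% of $51 = $10.20
Price after first discount:
$51 - $10.20 = $40.80
Second discount:
20% of $40.80 = $8.16
Final price:
$40.80 - $8.16 = $32.64

$32.64


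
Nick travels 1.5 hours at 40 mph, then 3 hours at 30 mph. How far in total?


Leg 1 distance:
40 x 1.5 = 60 miles
Leg 2 distance:
30 x 3 = 90 miles
Total distance:
60 + 90 = 150 miles

150 miles


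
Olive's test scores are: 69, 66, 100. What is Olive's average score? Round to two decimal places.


Add the scores:
69 + 66 + 100 = 235
Divide by the number of tests:
235 / 3 = 78.3333... ≈ 78.33

78.33


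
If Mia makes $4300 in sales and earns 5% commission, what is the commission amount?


Convert rate to decimal:
5% = 0.05
Multiply by sales:
$4300 x 0.05 = $215

$215


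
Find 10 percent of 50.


Convert percentage to decimal:
10% = 0.1
Multiply:
50 x 0.1 = 5

5


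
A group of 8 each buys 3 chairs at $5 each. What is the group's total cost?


Cost per person:
3 x $5 = $15
Group total:
8 x $15 = $120

$120


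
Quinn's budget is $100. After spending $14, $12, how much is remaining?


Add up expenses:
$14 + $12 = $26
Subtract from budget:
$100 - $26 = $74

$74


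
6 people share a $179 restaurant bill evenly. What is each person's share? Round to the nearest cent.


Total bill: $179
Number of people: 6
Each pays: $179 / 6 = $29.8333... ≈ $29.83

$29.83


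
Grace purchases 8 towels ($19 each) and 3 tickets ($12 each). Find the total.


Cost of towels:
8 x $19 = $152
Cost of tickets:
3 x $12 = $36
Add both:
$152 + $36 = $188

$188


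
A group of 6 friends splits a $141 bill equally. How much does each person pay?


Total bill: $141
Number of people: 6
Each pays: $141 / 6 = $23.50

$23.50


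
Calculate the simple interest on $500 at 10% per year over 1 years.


Use the formula I = P x R x T / 100
P x R x T = 500 x 10 x 1 = 5000
I = 5000 / 100 = $50

$50


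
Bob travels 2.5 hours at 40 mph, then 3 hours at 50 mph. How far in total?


Leg 1 distance:
40 x 2.5 = 100 miles
Leg 2 distance:
50 x 3 = 150 miles
Total distance:
100 + 150 = 250 miles

250 miles


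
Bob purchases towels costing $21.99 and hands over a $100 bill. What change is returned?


Start with the amount paid:
$100
Subtract the price:
$100 - $21.99 = $78.01

$78.01


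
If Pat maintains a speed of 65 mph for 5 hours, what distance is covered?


Use the formula: distance = speed x time
Speed = 65 mph, Time = 5 hours
65 x 5 = 325 miles

325 miles


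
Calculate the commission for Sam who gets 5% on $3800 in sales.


Convert rate to decimal:
5% = 0.05
Multiply by sales:
$3800 x 0.05 = $190

$190


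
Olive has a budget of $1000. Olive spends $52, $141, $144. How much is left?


Add up expenses:
$52 + $141 + $144 = $337
Subtract from budget:
$1000 - $337 = $663

$663


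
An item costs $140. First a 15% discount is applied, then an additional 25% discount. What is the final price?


First discount:
15% of $140 = $21
Price after first discount:
$140 - $21 = $119
Second discount:
25% of $119 = $29.75
Final price:
$119 - $29.75 = $89.25

$89.25


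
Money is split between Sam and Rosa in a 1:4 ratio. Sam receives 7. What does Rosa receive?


Find the multiplier:
7 / 1 = 7
Apply to Rosa's share:
4 x 7 = 28

28


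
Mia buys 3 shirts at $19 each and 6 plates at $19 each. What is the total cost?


Cost of shirts:
3 x $19 = $57
Cost of plates:
6 x $19 = $114
Add both:
$57 + $114 = $171

$171


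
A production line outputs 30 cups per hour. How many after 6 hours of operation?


Production rate: 30 cups per hour
Time: 6 hours
Total: 30 x 6 = 180 cups

180 cups


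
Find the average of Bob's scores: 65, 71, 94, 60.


Add the scores:
65 + 71 + 94 + 60 = 290
Divide by the number of tests:
290 / 4 = 72.5

72.5


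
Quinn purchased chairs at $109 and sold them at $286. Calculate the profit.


Selling price = $286
Cost price = $109
Profit = selling price - cost price:
Profit = $286 - $109 = $177

$177


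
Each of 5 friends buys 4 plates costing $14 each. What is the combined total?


Cost per person:
4 x $14 = $56
Group total:
5 x $56 = $280

$280


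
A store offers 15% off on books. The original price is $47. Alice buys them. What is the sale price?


Calculate the discount amount:
15% of $47 = $7.05
Subtract from original:
$47 - $7.05 = $39.95

$39.95


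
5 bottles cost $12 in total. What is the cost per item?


Total cost: $12
Number of items: 5
Unit price: $12 / 5 = $2.40

$2.40


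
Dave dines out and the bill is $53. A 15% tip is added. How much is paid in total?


Calculate the tip:
15% of $53 = $7.95
Add tip to meal cost:
$53 + $7.95 = $60.95

$60.95


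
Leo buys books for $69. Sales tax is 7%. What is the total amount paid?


Calculate the tax:
7% of $69 = $4.83
Add tax to price:
$69 + $4.83 = $73.83

$73.83


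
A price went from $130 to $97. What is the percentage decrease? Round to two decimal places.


Find the absolute change:
|97 - 130| = 33
Divide by original and multiply by 100:
33 / 130 x 100 = 25.3846...% ≈ 25.38%

25.38%


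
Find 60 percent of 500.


Convert percentage to decimal:
60% = 0.6
Multiply:
500 x 0.6 = 300

300


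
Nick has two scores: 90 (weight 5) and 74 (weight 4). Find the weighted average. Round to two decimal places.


Weighted sum:
5 x 90 + 4 x 74 = 746
Total weight:
5 + 4 = 9
Weighted average:
746 / 9 = 82.8888... ≈ 82.89

82.89


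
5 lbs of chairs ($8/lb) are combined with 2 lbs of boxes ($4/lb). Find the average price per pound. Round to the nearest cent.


Cost of chairs:
5 x $8 = $40
Cost of boxes:
2 x $4 = $8
Total cost: $40 + $8 = $48
Total weight: 7 lbs
Average: $48 / 7 = $6.8571... ≈ $6.86/lb

$6.86/lb


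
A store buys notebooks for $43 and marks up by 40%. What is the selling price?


Calculate the markup amount:
40% of $43 = $17.20
Add to cost:
$43 + $17.20 = $60.20

$60.20


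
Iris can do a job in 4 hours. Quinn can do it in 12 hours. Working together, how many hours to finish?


Iris's rate: 1/4 of the job per hour
Quinn's rate: 1/12 of the job per hour
Combined rate: 1/4 + 1/12 = 1/3 per hour
Time = 1 / (1/3) = 3 hours

3 hours


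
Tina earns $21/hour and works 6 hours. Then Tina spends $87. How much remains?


Calculate earnings:
6 x $21 = $126
Subtract spending:
$126 - $87 = $39

$39


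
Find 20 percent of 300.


Convert percentage to decimal:
20% = 0.2
Multiply:
300 x 0.2 = 60

60


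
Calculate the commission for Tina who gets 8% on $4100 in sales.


Convert rate to decimal:
8% = 0.08
Multiply by sales:
$4100 x 0.08 = $328

$328


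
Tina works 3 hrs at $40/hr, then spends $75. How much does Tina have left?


Calculate earnings:
3 x $40 = $120
Subtract spending:
$120 - $75 = $45

$45


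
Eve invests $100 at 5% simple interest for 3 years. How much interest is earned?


Use the formula I = P x R x T / 100
P x R x T = 100 x 5 x 3 = 1500
I = 1500 / 100 = $15

$15


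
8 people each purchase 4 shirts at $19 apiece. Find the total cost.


Cost per person:
4 x $19 = $76
Group total:
8 x $76 = $608

$608


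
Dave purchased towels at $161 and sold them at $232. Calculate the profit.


Selling price = $232
Cost price = $161
Profit = selling price - cost price:
Profit = $232 - $161 = $71

$71


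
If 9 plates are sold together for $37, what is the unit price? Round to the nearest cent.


Total cost: $37
Number of items: 9
Unit price: $37 / 9 = $4.1111... ≈ $4.11

$4.11


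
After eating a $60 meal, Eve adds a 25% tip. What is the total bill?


Calculate the tip:
25% of $60 = $15
Add tip to meal cost:
$60 + $15 = $75

$75


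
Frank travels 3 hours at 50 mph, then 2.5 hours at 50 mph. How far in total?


Leg 1 distance:
50 x 3 = 150 miles
Leg 2 distance:
50 x 2.5 = 125 miles
Total distance:
150 + 125 = 275 miles

275 miles


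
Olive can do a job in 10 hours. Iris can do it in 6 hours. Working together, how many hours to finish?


Olive's rate: 1/10 of the job per hour
Iris's rate: 1/6 of the job per hour
Combined rate: 1/10 + 1/6 = 4/15 per hour
Time = 1 / (4/15) = 15/4 = 3.75 hours

3.75 hours


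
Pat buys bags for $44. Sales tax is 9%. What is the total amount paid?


Calculate the tax:
9% of $44 = $3.96
Add tax to price:
$44 + $3.96 = $47.96

$47.96


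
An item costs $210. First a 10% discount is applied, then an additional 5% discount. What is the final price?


First discount:
10% of $210 = $21
Price after first discount:
$210 - $21 = $189
Second discount:
5% of $189 = $9.45
Final price:
$189 - $9.45 = $179.55

$179.55


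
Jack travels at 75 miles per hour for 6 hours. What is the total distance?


Use the formula: distance = speed x time
Speed = 75 mph, Time = 6 hours
75 x 6 = 450 miles

450 miles


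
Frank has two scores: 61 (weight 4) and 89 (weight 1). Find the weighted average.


Weighted sum:
4 x 61 + 1 x 89 = 333
Total weight:
4 + 1 = 5
Weighted average:
333 / 5 = 66.6

66.6


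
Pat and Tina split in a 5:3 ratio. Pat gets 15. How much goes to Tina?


Find the multiplier:
15 / 5 = 3
Apply to Tina's share:
3 x 3 = 9

9


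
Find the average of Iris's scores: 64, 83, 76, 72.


Add the scores:
64 + 83 + 76 + 72 = 295
Divide by the number of tests:
295 / 4 = 73.75

73.75


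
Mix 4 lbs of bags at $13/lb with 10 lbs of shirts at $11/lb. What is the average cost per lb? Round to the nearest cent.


Cost of bags:
4 x $13 = $52
Cost of shirts:
10 x $11 = $110
Total cost: $52 + $110 = $162
Total weight: 14 lbs
Average: $162 / 14 = $11.5714... ≈ $11.57/lb

$11.57/lb


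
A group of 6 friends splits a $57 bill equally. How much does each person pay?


Total bill: $57
Number of people: 6
Each pays: $57 / 6 = $9.50

$9.50


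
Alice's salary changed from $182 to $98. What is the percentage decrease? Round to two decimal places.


Find the absolute change:
|98 - 182| = 84
Divide by original and multiply by 100:
84 / 182 x 100 = 46.1538...% ≈ 46.15%

46.15%


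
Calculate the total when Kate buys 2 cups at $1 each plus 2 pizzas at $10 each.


Cost of cups:
2 x $1 = $2
Cost of pizzas:
2 x $10 = $20
Add both:
$2 + $20 = $22

$22


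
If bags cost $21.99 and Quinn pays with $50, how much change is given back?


Start with the amount paid:
$50
Subtract the price:
$50 - $21.99 = $28.01

$28.01


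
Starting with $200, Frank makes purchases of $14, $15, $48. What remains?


Add up expenses:
$14 + $15 + $48 = $77
Subtract from budget:
$200 - $77 = $123

$123


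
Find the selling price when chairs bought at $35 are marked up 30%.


Calculate the markup amount:
30% of $35 = $10.50
Add to cost:
$35 + $10.50 = $45.50

$45.50


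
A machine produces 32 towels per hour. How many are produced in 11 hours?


Production rate: 32 towels per hour
Time: 11 hours
Total: 32 x 11 = 352 towels

352 towels


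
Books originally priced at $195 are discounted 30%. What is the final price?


Calculate the discount amount:
30% of $195 = $58.50
Subtract from original:
$195 - $58.50 = $136.50

$136.50


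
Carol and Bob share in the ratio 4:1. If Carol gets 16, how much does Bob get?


Find the multiplier:
16 / 4 = 4
Apply to Bob's share:
1 x 4 = 4

4


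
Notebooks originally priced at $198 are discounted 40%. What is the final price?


Calculate the discount amount:
40% of $198 = $79.20
Subtract from original:
$198 - $79.20 = $118.80

$118.80


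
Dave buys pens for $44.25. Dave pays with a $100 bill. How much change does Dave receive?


Start with the amount paid:
$100
Subtract the price:
$100 - $44.25 = $55.75

$55.75


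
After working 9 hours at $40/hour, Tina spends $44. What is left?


Calculate earnings:
9 x $40 = $360
Subtract spending:
$360 - $44 = $316

$316


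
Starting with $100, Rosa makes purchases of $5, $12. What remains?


Add up expenses:
$5 + $12 = $17
Subtract from budget:
$100 - $17 = $83

$83


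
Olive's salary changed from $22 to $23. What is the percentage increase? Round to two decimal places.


Find the absolute change:
|23 - 22| = 1
Divide by original and multiply by 100:
1 / 22 x 100 = 4.5454...% ≈ 4.55%

4.55%


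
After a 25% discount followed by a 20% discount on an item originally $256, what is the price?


First discount:
25% of $256 = $64
Price after first discount:
$256 - $64 = $192
Second discount:
20% of $192 = $38.40
Final price:
$192 - $38.40 = $153.60

$153.60


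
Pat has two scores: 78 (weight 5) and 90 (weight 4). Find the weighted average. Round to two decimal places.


Weighted sum:
5 x 78 + 4 x 90 = 750
Total weight:
5 + 4 = 9
Weighted average:
750 / 9 = 83.3333... ≈ 83.33

83.33


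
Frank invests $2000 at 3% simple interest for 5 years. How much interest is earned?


Use the formula I = P x R x T / 100
P x R x T = 2000 x 3 x 5 = 30000
I = 30000 / 100 = $300

$300


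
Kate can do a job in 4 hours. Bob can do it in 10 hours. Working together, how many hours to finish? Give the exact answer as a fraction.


Kate's rate: 1/4 of the job per hour
Bob's rate: 1/10 of the job per hour
Combined rate: 1/4 + 1/10 = 7/20 per hour
Time = 1 / (7/20) = 20/7 hours (≈ 2.86 hours)

20/7 hours


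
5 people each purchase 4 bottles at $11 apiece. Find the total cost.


Cost per person:
4 x $11 = $44
Group total:
5 x $44 = $220

$220


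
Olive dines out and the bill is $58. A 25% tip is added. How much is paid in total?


Calculate the tip:
25% of $58 = $14.50
Add tip to meal cost:
$58 + $14.50 = $72.50

$72.50


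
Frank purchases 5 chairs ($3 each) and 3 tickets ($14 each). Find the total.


Cost of chairs:
5 x $3 = $15
Cost of tickets:
3 x $14 = $42
Add both:
$15 + $42 = $57

$57


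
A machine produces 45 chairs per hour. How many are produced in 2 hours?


Production rate: 45 chairs per hour
Time: 2 hours
Total: 45 x 2 = 90 chairs

90 chairs


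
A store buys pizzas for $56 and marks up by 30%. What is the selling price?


Calculate the markup amount:
30% of $56 = $16.80
Add to cost:
$56 + $16.80 = $72.80

$72.80


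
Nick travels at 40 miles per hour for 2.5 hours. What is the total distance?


Use the formula: distance = speed x time
Speed = 40 mph, Time = 2.5 hours
40 x 2.5 = 100 miles

100 miles


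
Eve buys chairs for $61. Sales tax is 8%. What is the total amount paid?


Calculate the tax:
8% of $61 = $4.88
Add tax to price:
$61 + $4.88 = $65.88

$65.88


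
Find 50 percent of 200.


Convert percentage to decimal:
50% = 0.5
Multiply:
200 x 0.5 = 100

100


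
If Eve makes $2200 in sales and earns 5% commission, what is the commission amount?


Convert rate to decimal:
5% = 0.05
Multiply by sales:
$2200 x 0.05 = $110

$110


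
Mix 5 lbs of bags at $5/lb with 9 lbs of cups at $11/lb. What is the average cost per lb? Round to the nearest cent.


Cost of bags:
5 x $5 = $25
Cost of cups:
9 x $11 = $99
Total cost: $25 + $99 = $124
Total weight: 14 lbs
Average: $124 / 14 = $8.8571... ≈ $8.86/lb

$8.86/lb


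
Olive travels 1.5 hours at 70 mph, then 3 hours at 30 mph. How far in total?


Leg 1 distance:
70 x 1.5 = 105 miles
Leg 2 distance:
30 x 3 = 90 miles
Total distance:
105 + 90 = 195 miles

195 miles


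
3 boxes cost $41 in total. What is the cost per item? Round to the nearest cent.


Total cost: $41
Number of items: 3
Unit price: $41 / 3 = $13.6666... ≈ $13.67

$13.67


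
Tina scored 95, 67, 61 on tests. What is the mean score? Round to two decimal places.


Add the scores:
95 + 67 + 61 = 223
Divide by the number of tests:
223 / 3 = 74.3333... ≈ 74.33

74.33


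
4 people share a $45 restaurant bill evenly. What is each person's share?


Total bill: $45
Number of people: 4
Each pays: $45 / 4 = $11.25

$11.25


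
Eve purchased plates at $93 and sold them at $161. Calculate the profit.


Selling price = $161
Cost price = $93
Profit = selling price - cost price:
Profit = $161 - $93 = $68

$68


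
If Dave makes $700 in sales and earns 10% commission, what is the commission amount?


Convert rate to decimal:
10% = 0.1
Multiply by sales:
$700 x 0.1 = $70

$70


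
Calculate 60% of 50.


Convert percentage to decimal:
60% = 0.6
Multiply:
50 x 0.6 = 30

30


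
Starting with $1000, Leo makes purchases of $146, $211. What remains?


Add up expenses:
$146 + $211 = $357
Subtract from budget:
$1000 - $357 = $643

$643


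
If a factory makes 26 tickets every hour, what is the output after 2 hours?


Production rate: 26 tickets per hour
Time: 2 hours
Total: 26 x 2 = 52 tickets

52 tickets


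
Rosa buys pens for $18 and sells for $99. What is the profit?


Selling price = $99
Cost price = $18
Profit = selling price - cost price:
Profit = $99 - $18 = $81

$81


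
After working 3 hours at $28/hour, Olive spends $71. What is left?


Calculate earnings:
3 x $28 = $84
Subtract spending:
$84 - $71 = $13

$13


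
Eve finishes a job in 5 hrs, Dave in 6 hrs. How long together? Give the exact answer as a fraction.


Eve's rate: 1/5 of the job per hour
Dave's rate: 1/6 of the job per hour
Combined rate: 1/5 + 1/6 = 11/30 per hour
Time = 1 / (11/30) = 30/11 hours (≈ 2.73 hours)

30/11 hours


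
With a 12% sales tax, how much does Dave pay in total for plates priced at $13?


Calculate the tax:
12% of $13 = $1.56
Add tax to price:
$13 + $1.56 = $14.56

$14.56


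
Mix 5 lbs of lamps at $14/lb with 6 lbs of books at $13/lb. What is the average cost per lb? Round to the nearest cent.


Cost of lamps:
5 x $14 = $70
Cost of books:
6 x $13 = $78
Total cost: $70 + $78 = $148
Total weight: 11 lbs
Average: $148 / 11 = $13.4545... ≈ $13.45/lb

$13.45/lb


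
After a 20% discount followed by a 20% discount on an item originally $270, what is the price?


First discount:
20% of $270 = $54
Price after first discount:
$270 - $54 = $216
Second discount:
20% of $216 = $43.20
Final price:
$216 - $43.20 = $172.80

$172.80


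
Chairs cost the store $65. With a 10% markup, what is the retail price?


Calculate the markup amount:
10% of $65 = $6.50
Add to cost:
$65 + $6.50 = $71.50

$71.50


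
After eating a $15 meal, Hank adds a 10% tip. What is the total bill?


Calculate the tip:
10% of $15 = $1.50
Add tip to meal cost:
$15 + $1.50 = $16.50

$16.50


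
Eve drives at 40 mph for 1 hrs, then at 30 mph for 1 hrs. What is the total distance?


Leg 1 distance:
40 x 1 = 40 miles
Leg 2 distance:
30 x 1 = 30 miles
Total distance:
40 + 30 = 70 miles

70 miles


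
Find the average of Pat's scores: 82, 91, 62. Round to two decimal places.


Add the scores:
82 + 91 + 62 = 235
Divide by the number of tests:
235 / 3 = 78.3333... ≈ 78.33

78.33


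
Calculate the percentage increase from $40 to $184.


Find the absolute change:
|184 - 40| = 144
Divide by original and multiply by 100:
144 / 40 x 100 = 360%

360%


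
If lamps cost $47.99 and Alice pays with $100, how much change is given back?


Start with the amount paid:
$100
Subtract the price:
$100 - $47.99 = $52.01

$52.01


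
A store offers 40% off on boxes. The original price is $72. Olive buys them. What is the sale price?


Calculate the discount amount:
40% of $72 = $28.80
Subtract from original:
$72 - $28.80 = $43.20

$43.20


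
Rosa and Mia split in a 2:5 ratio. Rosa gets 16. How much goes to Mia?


Find the multiplier:
16 / 2 = 8
Apply to Mia's share:
5 x 8 = 40

40


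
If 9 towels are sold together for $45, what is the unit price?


Total cost: $45
Number of items: 9
Unit price: $45 / 9 = $5

$5


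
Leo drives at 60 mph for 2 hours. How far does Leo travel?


Use the formula: distance = speed x time
Speed = 60 mph, Time = 2 hours
60 x 2 = 120 miles

120 miles


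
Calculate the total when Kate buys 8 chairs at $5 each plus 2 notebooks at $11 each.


Cost of chairs:
8 x $5 = $40
Cost of notebooks:
2 x $11 = $22
Add both:
$40 + $22 = $62

$62


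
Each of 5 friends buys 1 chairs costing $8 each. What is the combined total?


Cost per person:
1 x $8 = $8
Group total:
5 x $8 = $40

$40


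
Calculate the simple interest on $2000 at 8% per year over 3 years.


Use the formula I = P x R x T / 100
P x R x T = 2000 x 8 x 3 = 48000
I = 48000 / 100 = $480

$480


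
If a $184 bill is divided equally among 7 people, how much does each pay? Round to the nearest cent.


Total bill: $184
Number of people: 7
Each pays: $184 / 7 = $26.2857... ≈ $26.29

$26.29


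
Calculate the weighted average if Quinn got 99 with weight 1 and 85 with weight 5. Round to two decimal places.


Weighted sum:
1 x 99 + 5 x 85 = 524
Total weight:
1 + 5 = 6
Weighted average:
524 / 6 = 87.3333... ≈ 87.33

87.33


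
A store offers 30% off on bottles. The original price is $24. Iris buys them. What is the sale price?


Calculate the discount amount:
30% of $24 = $7.20
Subtract from original:
$24 - $7.20 = $16.80

$16.80


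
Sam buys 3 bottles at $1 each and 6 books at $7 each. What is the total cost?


Cost of bottles:
3 x $1 = $3
Cost of books:
6 x $7 = $42
Add both:
$3 + $42 = $45

$45


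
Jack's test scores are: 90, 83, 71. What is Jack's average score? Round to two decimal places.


Add the scores:
90 + 83 + 71 = 244
Divide by the number of tests:
244 / 3 = 81.3333... ≈ 81.33

81.33


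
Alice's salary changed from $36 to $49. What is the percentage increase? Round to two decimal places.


Find the absolute change:
|49 - 36| = 13
Divide by original and multiply by 100:
13 / 36 x 100 = 36.1111...% ≈ 36.11%

36.11%


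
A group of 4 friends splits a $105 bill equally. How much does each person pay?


Total bill: $105
Number of people: 4
Each pays: $105 / 4 = $26.25

$26.25


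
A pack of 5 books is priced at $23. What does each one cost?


Total cost: $23
Number of items: 5
Unit price: $23 / 5 = $4.60

$4.60


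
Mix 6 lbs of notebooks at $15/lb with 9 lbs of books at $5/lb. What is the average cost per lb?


Cost of notebooks:
6 x $15 = $90
Cost of books:
9 x $5 = $45
Total cost: $90 + $45 = $135
Total weight: 15 lbs
Average: $135 / 15 = $9/lb

$9/lb


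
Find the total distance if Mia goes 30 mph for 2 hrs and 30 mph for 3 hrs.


Leg 1 distance:
30 x 2 = 60 miles
Leg 2 distance:
30 x 3 = 90 miles
Total distance:
60 + 90 = 150 miles

150 miles


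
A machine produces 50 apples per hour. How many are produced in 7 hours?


Production rate: 50 apples per hour
Time: 7 hours
Total: 50 x 7 = 350 apples

350 apples


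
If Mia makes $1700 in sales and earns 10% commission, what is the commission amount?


Convert rate to decimal:
10% = 0.1
Multiply by sales:
$1700 x 0.1 = $170

$170


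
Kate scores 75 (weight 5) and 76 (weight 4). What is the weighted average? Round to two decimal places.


Weighted sum:
5 x 75 + 4 x 76 = 679
Total weight:
5 + 4 = 9
Weighted average:
679 / 9 = 75.4444... ≈ 75.44

75.44


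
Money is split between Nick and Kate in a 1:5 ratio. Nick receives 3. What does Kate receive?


Find the multiplier:
3 / 1 = 3
Apply to Kate's share:
5 x 3 = 15

15


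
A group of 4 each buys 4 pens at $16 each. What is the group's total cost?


Cost per person:
4 x $16 = $64
Group total:
4 x $64 = $256

$256


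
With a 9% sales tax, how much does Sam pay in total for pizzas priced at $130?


Calculate the tax:
9% of $130 = $11.70
Add tax to price:
$130 + $11.70 = $141.70

$141.70


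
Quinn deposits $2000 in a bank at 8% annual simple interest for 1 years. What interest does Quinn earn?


Use the formula I = P x R x T / 100
P x R x T = 2000 x 8 x 1 = 16000
I = 16000 / 100 = $160

$160


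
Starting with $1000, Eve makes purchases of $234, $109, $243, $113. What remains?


Add up expenses:
$234 + $109 + $243 + $113 = $699
Subtract from budget:
$1000 - $699 = $301

$301


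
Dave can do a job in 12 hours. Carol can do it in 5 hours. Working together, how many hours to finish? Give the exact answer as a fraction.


Dave's rate: 1/12 of the job per hour
Carol's rate: 1/5 of the job per hour
Combined rate: 1/12 + 1/5 = 17/60 per hour
Time = 1 / (17/60) = 60/17 hours (≈ 3.53 hours)

60/17 hours


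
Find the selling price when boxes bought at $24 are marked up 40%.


Calculate the markup amount:
40% of $24 = $9.60
Add to cost:
$24 + $9.60 = $33.60

$33.60


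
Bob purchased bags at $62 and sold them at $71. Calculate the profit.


Selling price = $71
Cost price = $62
Profit = selling price - cost price:
Profit = $71 - $62 = $9

$9


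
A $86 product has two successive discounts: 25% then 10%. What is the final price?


First discount:
25% of $86 = $21.50
Price after first discount:
$86 - $21.50 = $64.50
Second discount:
10% of $64.50 = $6.45
Final price:
$64.50 - $6.45 = $58.05

$58.05


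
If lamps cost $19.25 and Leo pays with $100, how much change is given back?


Start with the amount paid:
$100
Subtract the price:
$100 - $19.25 = $80.75

$80.75


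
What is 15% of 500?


Convert percentage to decimal:
15% = 0.15
Multiply:
500 x 0.15 = 75

75


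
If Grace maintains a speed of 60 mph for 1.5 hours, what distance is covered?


Use the formula: distance = speed x time
Speed = 60 mph, Time = 1.5 hours
60 x 1.5 = 90 miles

90 miles


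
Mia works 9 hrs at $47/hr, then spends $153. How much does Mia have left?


Calculate earnings:
9 x $47 = $423
Subtract spending:
$423 - $153 = $270

$270


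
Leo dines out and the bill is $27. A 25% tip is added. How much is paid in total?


Calculate the tip:
25% of $27 = $6.75
Add tip to meal cost:
$27 + $6.75 = $33.75

$33.75


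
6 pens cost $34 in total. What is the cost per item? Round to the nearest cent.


Total cost: $34
Number of items: 6
Unit price: $34 / 6 = $5.6666... ≈ $5.67

$5.67


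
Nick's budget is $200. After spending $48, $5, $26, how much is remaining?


Add up expenses:
$48 + $5 + $26 = $79
Subtract from budget:
$200 - $79 = $121

$121


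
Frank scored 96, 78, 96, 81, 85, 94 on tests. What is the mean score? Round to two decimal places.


Add the scores:
96 + 78 + 96 + 81 + 85 + 94 = 530
Divide by the number of tests:
530 / 6 = 88.3333... ≈ 88.33

88.33


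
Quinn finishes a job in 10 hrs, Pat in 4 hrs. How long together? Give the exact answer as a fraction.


Quinn's rate: 1/10 of the job per hour
Pat's rate: 1/4 of the job per hour
Combined rate: 1/10 + 1/4 = 7/20 per hour
Time = 1 / (7/20) = 20/7 hours (≈ 2.86 hours)

20/7 hours


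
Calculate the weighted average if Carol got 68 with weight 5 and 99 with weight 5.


Weighted sum:
5 x 68 + 5 x 99 = 835
Total weight:
5 + 5 = 10
Weighted average:
835 / 10 = 83.5

83.5


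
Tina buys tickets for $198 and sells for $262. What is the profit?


Selling price = $262
Cost price = $198
Profit = selling price - cost price:
Profit = $262 - $198 = $64

$64


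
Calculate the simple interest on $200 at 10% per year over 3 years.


Use the formula I = P x R x T / 100
P x R x T = 200 x 10 x 3 = 6000
I = 6000 / 100 = $60

$60


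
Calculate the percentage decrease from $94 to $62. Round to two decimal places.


Find the absolute change:
|62 - 94| = 32
Divide by original and multiply by 100:
32 / 94 x 100 = 34.0425...% ≈ 34.04%

34.04%


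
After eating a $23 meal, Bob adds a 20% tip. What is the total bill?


Calculate the tip:
20% of $23 = $4.60
Add tip to meal cost:
$23 + $4.60 = $27.60

$27.60


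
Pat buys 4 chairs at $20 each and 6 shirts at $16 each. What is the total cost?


Cost of chairs:
4 x $20 = $80
Cost of shirts:
6 x $16 = $96
Add both:
$80 + $96 = $176

$176


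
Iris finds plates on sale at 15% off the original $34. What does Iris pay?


Calculate the discount amount:
15% of $34 = $5.10
Subtract from original:
$34 - $5.10 = $28.90

$28.90


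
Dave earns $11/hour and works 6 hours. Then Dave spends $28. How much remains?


Calculate earnings:
6 x $11 = $66
Subtract spending:
$66 - $28 = $38

$38


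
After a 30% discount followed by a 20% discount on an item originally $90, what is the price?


First discount:
30% of $90 = $27
Price after first discount:
$90 - $27 = $63
Second discount:
20% of $63 = $12.60
Final price:
$63 - $12.60 = $50.40

$50.40


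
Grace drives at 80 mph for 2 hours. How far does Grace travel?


Use the formula: distance = speed x time
Speed = 80 mph, Time = 2 hours
80 x 2 = 160 miles

160 miles


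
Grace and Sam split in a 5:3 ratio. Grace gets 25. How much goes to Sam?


Find the multiplier:
25 / 5 = 5
Apply to Sam's share:
3 x 5 = 15

15


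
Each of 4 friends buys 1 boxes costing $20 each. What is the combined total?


Cost per person:
1 x $20 = $20
Group total:
4 x $20 = $80

$80


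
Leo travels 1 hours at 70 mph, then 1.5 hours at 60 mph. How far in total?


Leg 1 distance:
70 x 1 = 70 miles
Leg 2 distance:
60 x 1.5 = 90 miles
Total distance:
70 + 90 = 160 miles

160 miles


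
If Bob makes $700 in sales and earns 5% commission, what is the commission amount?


Convert rate to decimal:
5% = 0.05
Multiply by sales:
$700 x 0.05 = $35

$35


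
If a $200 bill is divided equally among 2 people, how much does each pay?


Total bill: $200
Number of people: 2
Each pays: $200 / 2 = $100

$100


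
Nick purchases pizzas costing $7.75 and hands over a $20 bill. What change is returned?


Start with the amount paid:
$20
Subtract the price:
$20 - $7.75 = $12.25

$12.25


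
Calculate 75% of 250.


Convert percentage to decimal:
75% = 0.75
Multiply:
250 x 0.75 = 187.5

187.5


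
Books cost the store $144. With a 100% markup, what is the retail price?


Calculate the markup amount:
100% of $144 = $144
Add to cost:
$144 + $144 = $288

$288


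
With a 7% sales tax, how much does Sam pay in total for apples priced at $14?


Calculate the tax:
7% of $14 = $0.98
Add tax to price:
$14 + $0.98 = $14.98

$14.98


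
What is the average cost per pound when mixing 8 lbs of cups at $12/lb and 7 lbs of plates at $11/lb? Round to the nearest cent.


Cost of cups:
8 x $12 = $96
Cost of plates:
7 x $11 = $77
Total cost: $96 + $77 = $173
Total weight: 15 lbs
Average: $173 / 15 = $11.5333... ≈ $11.53/lb

$11.53/lb


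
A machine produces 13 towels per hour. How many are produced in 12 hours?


Production rate: 13 towels per hour
Time: 12 hours
Total: 13 x 12 = 156 towels

156 towels


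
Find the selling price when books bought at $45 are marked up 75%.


Calculate the markup amount:
75% of $45 = $33.75
Add to cost:
$45 + $33.75 = $78.75

$78.75


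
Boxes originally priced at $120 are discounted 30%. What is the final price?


Calculate the discount amount:
30% of $120 = $36
Subtract from original:
$120 - $36 = $84

$84


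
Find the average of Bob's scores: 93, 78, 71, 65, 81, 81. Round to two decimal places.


Add the scores:
93 + 78 + 71 + 65 + 81 + 81 = 469
Divide by the number of tests:
469 / 6 = 78.1666... ≈ 78.17

78.17


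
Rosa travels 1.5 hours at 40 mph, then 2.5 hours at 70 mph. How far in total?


Leg 1 distance:
40 x 1.5 = 60 miles
Leg 2 distance:
70 x 2.5 = 175 miles
Total distance:
60 + 175 = 235 miles

235 miles


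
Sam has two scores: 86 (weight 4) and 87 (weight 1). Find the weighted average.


Weighted sum:
4 x 86 + 1 x 87 = 431
Total weight:
4 + 1 = 5
Weighted average:
431 / 5 = 86.2

86.2


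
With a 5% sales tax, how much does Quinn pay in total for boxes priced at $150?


Calculate the tax:
5% of $150 = $7.50
Add tax to price:
$150 + $7.50 = $157.50

$157.50


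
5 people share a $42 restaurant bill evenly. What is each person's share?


Total bill: $42
Number of people: 5
Each pays: $42 / 5 = $8.40

$8.40


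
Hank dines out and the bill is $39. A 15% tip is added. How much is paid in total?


Calculate the tip:
15% of $39 = $5.85
Add tip to meal cost:
$39 + $5.85 = $44.85

$44.85


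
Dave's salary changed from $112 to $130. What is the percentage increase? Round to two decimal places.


Find the absolute change:
|130 - 112| = 18
Divide by original and multiply by 100:
18 / 112 x 100 = 16.0714...% ≈ 16.07%

16.07%


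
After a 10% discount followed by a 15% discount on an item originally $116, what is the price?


First discount:
10% of $116 = $11.60
Price after first discount:
$116 - $11.60 = $104.40
Second discount:
15% of $104.40 = $15.66
Final price:
$104.40 - $15.66 = $88.74

$88.74


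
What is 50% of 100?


Convert percentage to decimal:
50% = 0.5
Multiply:
100 x 0.5 = 50

50


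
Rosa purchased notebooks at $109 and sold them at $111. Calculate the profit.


Selling price = $111
Cost price = $109
Profit = selling price - cost price:
Profit = $111 - $109 = $2

$2


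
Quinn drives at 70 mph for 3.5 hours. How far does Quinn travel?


Use the formula: distance = speed x time
Speed = 70 mph, Time = 3.5 hours
70 x 3.5 = 245 miles

245 miles


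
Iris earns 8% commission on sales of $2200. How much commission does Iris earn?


Convert rate to decimal:
8% = 0.08
Multiply by sales:
$2200 x 0.08 = $176

$176


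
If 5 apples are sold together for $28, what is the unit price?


Total cost: $28
Number of items: 5
Unit price: $28 / 5 = $5.60

$5.60


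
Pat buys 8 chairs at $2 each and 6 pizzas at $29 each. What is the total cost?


Cost of chairs:
8 x $2 = $16
Cost of pizzas:
6 x $29 = $174
Add both:
$16 + $174 = $190

$190


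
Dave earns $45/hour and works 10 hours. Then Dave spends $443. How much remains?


Calculate earnings:
10 x $45 = $450
Subtract spending:
$450 - $443 = $7

$7


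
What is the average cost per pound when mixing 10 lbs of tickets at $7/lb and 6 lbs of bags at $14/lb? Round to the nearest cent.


Cost of tickets:
10 x $7 = $70
Cost of bags:
6 x $14 = $84
Total cost: $70 + $84 = $154
Total weight: 16 lbs
Average: $154 / 16 = $9.625 ≈ $9.63/lb

$9.63/lb


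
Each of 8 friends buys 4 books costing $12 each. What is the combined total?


Cost per person:
4 x $12 = $48
Group total:
8 x $48 = $384

$384


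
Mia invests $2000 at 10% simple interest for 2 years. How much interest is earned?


Use the formula I = P x R x T / 100
P x R x T = 2000 x 10 x 2 = 40000
I = 40000 / 100 = $400

$400


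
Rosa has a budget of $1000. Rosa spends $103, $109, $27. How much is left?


Add up expenses:
$103 + $109 + $27 = $239
Subtract from budget:
$1000 - $239 = $761

$761


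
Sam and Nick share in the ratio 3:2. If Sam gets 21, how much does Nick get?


Find the multiplier:
21 / 3 = 7
Apply to Nick's share:
2 x 7 = 14

14


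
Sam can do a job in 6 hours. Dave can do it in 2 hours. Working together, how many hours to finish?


Sam's rate: 1/6 of the job per hour
Dave's rate: 1/2 of the job per hour
Combined rate: 1/6 + 1/2 = 2/3 per hour
Time = 1 / (2/3) = 3/2 = 1.5 hours

1.5 hours


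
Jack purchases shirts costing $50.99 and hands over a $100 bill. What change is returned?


Start with the amount paid:
$100
Subtract the price:
$100 - $50.99 = $49.01

$49.01


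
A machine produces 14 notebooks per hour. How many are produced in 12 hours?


Production rate: 14 notebooks per hour
Time: 12 hours
Total: 14 x 12 = 168 notebooks

168 notebooks


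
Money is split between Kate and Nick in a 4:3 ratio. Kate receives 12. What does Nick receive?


Find the multiplier:
12 / 4 = 3
Apply to Nick's share:
3 x 3 = 9

9


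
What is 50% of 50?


Convert percentage to decimal:
50% = 0.5
Multiply:
50 x 0.5 = 25

25


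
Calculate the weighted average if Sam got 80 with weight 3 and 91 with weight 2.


Weighted sum:
3 x 80 + 2 x 91 = 422
Total weight:
3 + 2 = 5
Weighted average:
422 / 5 = 84.4

84.4


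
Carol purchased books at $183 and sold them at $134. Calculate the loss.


Selling price = $134
Cost price = $183
Loss = cost price - selling price:
Loss = $183 - $134 = $49

$49


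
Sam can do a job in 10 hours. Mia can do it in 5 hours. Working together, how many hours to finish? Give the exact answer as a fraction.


Sam's rate: 1/10 of the job per hour
Mia's rate: 1/5 of the job per hour
Combined rate: 1/10 + 1/5 = 3/10 per hour
Time = 1 / (3/10) = 10/3 hours (≈ 3.33 hours)

10/3 hours


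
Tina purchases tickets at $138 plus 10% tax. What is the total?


Calculate the tax:
10% of $138 = $13.80
Add tax to price:
$138 + $13.80 = $151.80

$151.80
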